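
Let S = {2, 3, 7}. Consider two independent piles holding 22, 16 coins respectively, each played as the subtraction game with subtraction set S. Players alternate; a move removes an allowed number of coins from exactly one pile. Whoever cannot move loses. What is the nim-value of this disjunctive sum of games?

1

All piles use S = {2, 3, 7}:
n :  0  1  2  3  4  5  6  7  8  9 10 11 12 13 14 15 16 17 18 19 20 21 22
G :  0  0  1  1  2  0  0  1  1  2  0  0  1  1  2  0  0  1  1  2  0  0  1
Pile A: G(22) = 1.
Pile B: G(16) = 0.
Combined Grundy value = 1 ⊕ 0 = 1.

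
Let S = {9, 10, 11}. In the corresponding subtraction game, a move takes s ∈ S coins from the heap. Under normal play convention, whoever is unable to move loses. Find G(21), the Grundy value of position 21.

G(0) = 0
G(1) = mex{} = 0
G(2) = mex{} = 0
G(3) = mex{} = 0
G(4) = mex{} = 0
G(5) = mex{} = 0
G(6) = mex{} = 0
G(7) = mex{} = 0
G(8) = mex{} = 0
G(9) = mex{0} = 1
G(10) = mex{0,0} = 1
G(11) = mex{0,0,0} = 1
G(12) = mex{0,0,0} = 1
G(13) = mex{0,0,0} = 1
G(14) = mex{0,0,0} = 1
G(15) = mex{0,0,0} = 1
G(16) = mex{0,0,0} = 1
G(17) = mex{0,0,0} = 1
G(18) = mex{1,0,0} = 2
G(19) = mex{1,1,0} = 2
G(20) = mex{1,1,1} = 0
G(21) = mex{1,1,1} = 0

0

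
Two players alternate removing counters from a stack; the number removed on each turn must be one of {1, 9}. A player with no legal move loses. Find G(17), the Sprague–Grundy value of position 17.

1

n :  0  1  2  3  4  5  6  7  8  9 10 11 12 13 14 15 16 17
G :  0  1  0  1  0  1  0  1  0  1  0  1  0  1  0  1  0  1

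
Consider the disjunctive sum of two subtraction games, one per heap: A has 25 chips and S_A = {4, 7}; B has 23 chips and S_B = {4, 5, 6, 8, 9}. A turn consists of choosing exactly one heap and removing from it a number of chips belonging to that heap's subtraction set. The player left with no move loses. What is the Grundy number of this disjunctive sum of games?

Heap A, S = {4, 7}:
n :  0  1  2  3  4  5  6  7  8  9 10 11 12 13 14 15 16 17 18 19 20 21 22 23 24 25
G :  0  0  0  0  1  1  1  1  2  2  2  0  0  0  0  1  1  1  1  2  2  2  0  0  0  0
G_A(25) = 0.
Heap B, S = {4, 5, 6, 8, 9}:
n :  0  1  2  3  4  5  6  7  8  9 10 11 12 13 14 15 16 17 18 19 20 21 22 23
G :  0  0  0  0  1  1  1  1  2  2  2  2  3  0  0  0  0  1  1  1  1  2  2  2
G_B(23) = 2.
Combined Grundy value = 0 ⊕ 2 = 2.

2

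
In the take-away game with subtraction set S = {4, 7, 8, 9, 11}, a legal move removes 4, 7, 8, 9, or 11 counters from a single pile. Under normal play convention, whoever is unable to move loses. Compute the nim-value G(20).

1

G(0) = 0
G(1) = mex{} = 0
G(2) = mex{} = 0
G(3) = mex{} = 0
G(4) = mex{0} = 1
G(5) = mex{0} = 1
G(6) = mex{0} = 1
G(7) = mex{0,0} = 1
G(8) = mex{1,0,0} = 2
G(9) = mex{1,0,0,0} = 2
G(10) = mex{1,0,0,0} = 2
G(11) = mex{1,1,0,0,0} = 2
G(12) = mex{2,1,1,0,0} = 3
G(13) = mex{2,1,1,1,0} = 3
G(14) = mex{2,1,1,1,0} = 3
G(15) = mex{2,2,1,1,1} = 0
G(16) = mex{3,2,2,1,1} = 0
G(17) = mex{3,2,2,2,1} = 0
G(18) = mex{3,2,2,2,1} = 0
G(19) = mex{0,3,2,2,2} = 1
G(20) = mex{0,3,3,2,2} = 1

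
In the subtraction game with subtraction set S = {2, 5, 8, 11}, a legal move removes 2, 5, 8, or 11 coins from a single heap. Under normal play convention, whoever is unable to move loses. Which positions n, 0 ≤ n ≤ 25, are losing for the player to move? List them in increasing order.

0, 1, 4, 7, 10, 13, 14, 17, 20, 23

G(0) = 0
G(1) = mex{} = 0
G(2) = mex{0} = 1
G(3) = mex{0} = 1
G(4) = mex{1} = 0
G(5) = mex{1,0} = 2
G(6) = mex{0,0} = 1
G(7) = mex{2,1} = 0
G(8) = mex{1,1,0} = 2
G(9) = mex{0,0,0} = 1
G(10) = mex{2,2,1} = 0
G(11) = mex{1,1,1,0} = 2
G(12) = mex{0,0,0,0} = 1
G(13) = mex{2,2,2,1} = 0
G(14) = mex{1,1,1,1} = 0
G(15) = mex{0,0,0,0} = 1
G(16) = mex{0,2,2,2} = 1
G(17) = mex{1,1,1,1} = 0
G(18) = mex{1,0,0,0} = 2
G(19) = mex{0,0,2,2} = 1
G(20) = mex{2,1,1,1} = 0
G(21) = mex{1,1,0,0} = 2
G(22) = mex{0,0,0,2} = 1
G(23) = mex{2,2,1,1} = 0
G(24) = mex{1,1,1,0} = 2
G(25) = mex{0,0,0,0} = 1
P-positions are exactly the n with G(n) = 0.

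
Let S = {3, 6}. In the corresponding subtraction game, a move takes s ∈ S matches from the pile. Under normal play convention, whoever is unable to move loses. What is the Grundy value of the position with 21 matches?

n :  0  1  2  3  4  5  6  7  8  9 10 11 12 13 14 15 16 17 18 19 20 21
G :  0  0  0  1  1  1  2  2  2  0  0  0  1  1  1  2  2  2  0  0  0  1

1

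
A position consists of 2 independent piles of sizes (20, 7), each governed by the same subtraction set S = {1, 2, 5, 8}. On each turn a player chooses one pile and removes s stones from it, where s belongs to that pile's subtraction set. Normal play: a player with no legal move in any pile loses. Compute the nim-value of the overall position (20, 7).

All piles use S = {1, 2, 5, 8}:
G(0) = 0
G(1) = mex{0} = 1
G(2) = mex{1,0} = 2
G(3) = mex{2,1} = 0
G(4) = mex{0,2} = 1
G(5) = mex{1,0,0} = 2
G(6) = mex{2,1,1} = 0
G(7) = mex{0,2,2} = 1
G(8) = mex{1,0,0,0} = 2
G(9) = mex{2,1,1,1} = 0
G(10) = mex{0,2,2,2} = 1
G(11) = mex{1,0,0,0} = 2
G(12) = mex{2,1,1,1} = 0
G(13) = mex{0,2,2,2} = 1
G(14) = mex{1,0,0,0} = 2
G(15) = mex{2,1,1,1} = 0
G(16) = mex{0,2,2,2} = 1
G(17) = mex{1,0,0,0} = 2
G(18) = mex{2,1,1,1} = 0
G(19) = mex{0,2,2,2} = 1
G(20) = mex{1,0,0,0} = 2
Pile A: G(20) = 2.
Pile B: G(7) = 1.
Combined Grundy value = 2 ⊕ 1 = 3.

3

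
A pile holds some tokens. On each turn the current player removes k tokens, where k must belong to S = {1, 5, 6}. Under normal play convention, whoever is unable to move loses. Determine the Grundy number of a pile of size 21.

n :  0  1  2  3  4  5  6  7  8  9 10 11 12 13 14 15 16 17 18 19 20 21
G :  0  1  0  1  0  1  2  3  2  3  2  0  1  0  1  0  1  2  3  2  3  2

2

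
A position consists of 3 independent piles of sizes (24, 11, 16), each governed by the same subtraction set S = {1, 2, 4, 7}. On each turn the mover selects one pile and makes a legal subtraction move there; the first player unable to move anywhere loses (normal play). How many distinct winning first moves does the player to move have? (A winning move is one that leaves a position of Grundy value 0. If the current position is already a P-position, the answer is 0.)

All piles use S = {1, 2, 4, 7}:
n :  0  1  2  3  4  5  6  7  8  9 10 11 12 13 14 15 16 17 18 19 20 21 22 23 24
G :  0  1  2  0  1  2  0  1  2  0  1  2  0  1  2  0  1  2  0  1  2  0  1  2  0
Pile A: G(24) = 0.
Pile B: G(11) = 2.
Pile C: G(16) = 1.
Combined Grundy value = 0 ⊕ 2 ⊕ 1 = 3.
A winning move leaves total XOR = 0, i.e. changes one component's Grundy value g to g ⊕ X where X is the current total.
Pile A: need g' = 0⊕3 = 3. Options: 24−1→G=2, 24−2→G=1, 24−4→G=2, 24−7→G=2. Hits: 0.
Pile B: need g' = 2⊕3 = 1. Options: 11−1→G=1, 11−2→G=0, 11−4→G=1, 11−7→G=1. Hits: 3.
Pile C: need g' = 1⊕3 = 2. Options: 16−1→G=0, 16−2→G=2, 16−4→G=0, 16−7→G=0. Hits: 1.

4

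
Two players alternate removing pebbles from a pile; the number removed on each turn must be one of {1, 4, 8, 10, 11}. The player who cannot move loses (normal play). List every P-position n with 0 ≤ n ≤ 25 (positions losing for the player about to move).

0, 2, 5, 7, 14, 19, 21

n :  0  1  2  3  4  5  6  7  8  9 10 11 12 13 14 15 16 17 18 19 20 21 22 23 24 25
G :  0  1  0  1  2  0  1  0  1  2  3  2  3  4  0  1  2  3  2  0  1  0  1  2  3  2
P-positions are exactly the n with G(n) = 0.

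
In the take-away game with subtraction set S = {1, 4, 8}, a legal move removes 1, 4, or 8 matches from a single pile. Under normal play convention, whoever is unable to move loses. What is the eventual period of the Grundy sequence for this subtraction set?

n :  0  1  2  3  4  5  6  7  8  9 10 11 12 13 14 15 16 17 18 19 20 21 22 23 24 25
G :  0  1  0  1  2  0  1  0  1  2  3  2  0  1  0  1  2  0  1  0  1  2  3  2  0  1
G(n+12) = G(n) holds for n = 0,…,7 (a full window of length max(S) = 8), so the sequence is purely periodic with period 12.

12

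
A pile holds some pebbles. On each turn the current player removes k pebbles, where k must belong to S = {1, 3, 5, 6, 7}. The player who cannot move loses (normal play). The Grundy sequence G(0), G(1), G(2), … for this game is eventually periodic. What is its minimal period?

G(0) = 0
G(1) = mex{0} = 1
G(2) = mex{1} = 0
G(3) = mex{0,0} = 1
G(4) = mex{1,1} = 0
G(5) = mex{0,0,0} = 1
G(6) = mex{1,1,1,0} = 2
G(7) = mex{2,0,0,1,0} = 3
G(8) = mex{3,1,1,0,1} = 2
G(9) = mex{2,2,0,1,0} = 3
G(10) = mex{3,3,1,0,1} = 2
G(11) = mex{2,2,2,1,0} = 3
G(12) = mex{3,3,3,2,1} = 0
G(13) = mex{0,2,2,3,2} = 1
G(14) = mex{1,3,3,2,3} = 0
G(15) = mex{0,0,2,3,2} = 1
G(16) = mex{1,1,3,2,3} = 0
G(17) = mex{0,0,0,3,2} = 1
G(18) = mex{1,1,1,0,3} = 2
G(19) = mex{2,0,0,1,0} = 3
G(20) = mex{3,1,1,0,1} = 2
G(21) = mex{2,2,0,1,0} = 3
G(22) = mex{3,3,1,0,1} = 2
G(23) = mex{2,2,2,1,0} = 3
G(24) = mex{3,3,3,2,1} = 0
G(25) = mex{0,2,2,3,2} = 1
G(n+12) = G(n) holds for n = 0,…,6 (a full window of length max(S) = 7), so the sequence is purely periodic with period 12.

12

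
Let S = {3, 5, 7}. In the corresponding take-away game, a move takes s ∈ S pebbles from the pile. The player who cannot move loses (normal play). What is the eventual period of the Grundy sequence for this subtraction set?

n :  0  1  2  3  4  5  6  7  8  9 10 11 12 13 14 15 16 17 18 19 20 21
G :  0  0  0  1  1  1  2  2  2  3  0  0  0  1  1  1  2  2  2  3  0  0
G(n+10) = G(n) holds for n = 0,…,6 (a full window of length max(S) = 7), so the sequence is purely periodic with period 10.

10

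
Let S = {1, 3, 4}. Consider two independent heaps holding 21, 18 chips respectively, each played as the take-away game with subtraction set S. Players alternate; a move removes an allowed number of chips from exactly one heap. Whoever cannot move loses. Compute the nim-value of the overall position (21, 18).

2

All heaps use S = {1, 3, 4}:
n :  0  1  2  3  4  5  6  7  8  9 10 11 12 13 14 15 16 17 18 19 20 21
G :  0  1  0  1  2  3  2  0  1  0  1  2  3  2  0  1  0  1  2  3  2  0
Heap A: G(21) = 0.
Heap B: G(18) = 2.
Combined Grundy value = 0 ⊕ 2 = 2.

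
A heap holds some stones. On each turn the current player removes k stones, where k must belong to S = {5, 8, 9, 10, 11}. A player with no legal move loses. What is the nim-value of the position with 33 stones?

0

G(0) = 0
G(1) = mex{} = 0
G(2) = mex{} = 0
G(3) = mex{} = 0
G(4) = mex{} = 0
G(5) = mex{0} = 1
G(6) = mex{0} = 1
G(7) = mex{0} = 1
G(8) = mex{0,0} = 1
G(9) = mex{0,0,0} = 1
G(10) = mex{1,0,0,0} = 2
G(11) = mex{1,0,0,0,0} = 2
G(12) = mex{1,0,0,0,0} = 2
G(13) = mex{1,1,0,0,0} = 2
G(14) = mex{1,1,1,0,0} = 2
G(15) = mex{2,1,1,1,0} = 3
G(16) = mex{2,1,1,1,1} = 0
G(17) = mex{2,1,1,1,1} = 0
G(18) = mex{2,2,1,1,1} = 0
G(19) = mex{2,2,2,1,1} = 0
G(20) = mex{3,2,2,2,1} = 0
G(21) = mex{0,2,2,2,2} = 1
G(22) = mex{0,2,2,2,2} = 1
G(23) = mex{0,3,2,2,2} = 1
G(24) = mex{0,0,3,2,2} = 1
G(25) = mex{0,0,0,3,2} = 1
G(26) = mex{1,0,0,0,3} = 2
G(27) = mex{1,0,0,0,0} = 2
G(28) = mex{1,0,0,0,0} = 2
G(29) = mex{1,1,0,0,0} = 2
G(30) = mex{1,1,1,0,0} = 2
G(31) = mex{2,1,1,1,0} = 3
G(32) = mex{2,1,1,1,1} = 0
G(33) = mex{2,1,1,1,1} = 0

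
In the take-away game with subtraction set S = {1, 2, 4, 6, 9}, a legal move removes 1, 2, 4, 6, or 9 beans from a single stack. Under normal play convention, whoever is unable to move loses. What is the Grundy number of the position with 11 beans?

G(0) = 0
G(1) = mex{0} = 1
G(2) = mex{1,0} = 2
G(3) = mex{2,1} = 0
G(4) = mex{0,2,0} = 1
G(5) = mex{1,0,1} = 2
G(6) = mex{2,1,2,0} = 3
G(7) = mex{3,2,0,1} = 4
G(8) = mex{4,3,1,2} = 0
G(9) = mex{0,4,2,0,0} = 1
G(10) = mex{1,0,3,1,1} = 2
G(11) = mex{2,1,4,2,2} = 0

0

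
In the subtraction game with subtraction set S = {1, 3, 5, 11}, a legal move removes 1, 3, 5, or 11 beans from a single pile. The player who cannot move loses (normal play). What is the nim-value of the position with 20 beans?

n :  0  1  2  3  4  5  6  7  8  9 10 11 12 13 14 15 16 17 18 19 20
G :  0  1  0  1  0  1  0  1  0  1  0  1  0  1  0  1  0  1  0  1  0

0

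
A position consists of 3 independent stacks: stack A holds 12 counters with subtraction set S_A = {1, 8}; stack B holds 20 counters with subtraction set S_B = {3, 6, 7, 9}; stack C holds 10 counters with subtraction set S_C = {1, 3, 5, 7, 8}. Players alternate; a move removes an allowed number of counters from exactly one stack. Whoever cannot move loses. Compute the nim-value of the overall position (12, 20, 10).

1

Stack A, S = {1, 8}:
n :  0  1  2  3  4  5  6  7  8  9 10 11 12
G :  0  1  0  1  0  1  0  1  2  0  1  0  1
G_A(12) = 1.
Stack B, S = {3, 6, 7, 9}:
G(0) = 0
G(1) = mex{} = 0
G(2) = mex{} = 0
G(3) = mex{0} = 1
G(4) = mex{0} = 1
G(5) = mex{0} = 1
G(6) = mex{1,0} = 2
G(7) = mex{1,0,0} = 2
G(8) = mex{1,0,0} = 2
G(9) = mex{2,1,0,0} = 3
G(10) = mex{2,1,1,0} = 3
G(11) = mex{2,1,1,0} = 3
G(12) = mex{3,2,1,1} = 0
G(13) = mex{3,2,2,1} = 0
G(14) = mex{3,2,2,1} = 0
G(15) = mex{0,3,2,2} = 1
G(16) = mex{0,3,3,2} = 1
G(17) = mex{0,3,3,2} = 1
G(18) = mex{1,0,3,3} = 2
G(19) = mex{1,0,0,3} = 2
G(20) = mex{1,0,0,3} = 2
G_B(20) = 2.
Stack C, S = {1, 3, 5, 7, 8}:
n :  0  1  2  3  4  5  6  7  8  9 10
G :  0  1  0  1  0  1  0  1  2  3  2
G_C(10) = 2.
Combined Grundy value = 1 ⊕ 2 ⊕ 2 = 1.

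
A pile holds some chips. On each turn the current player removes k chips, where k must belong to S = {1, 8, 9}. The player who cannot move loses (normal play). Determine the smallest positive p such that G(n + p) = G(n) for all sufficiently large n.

G(0) = 0
G(1) = mex{0} = 1
G(2) = mex{1} = 0
G(3) = mex{0} = 1
G(4) = mex{1} = 0
G(5) = mex{0} = 1
G(6) = mex{1} = 0
G(7) = mex{0} = 1
G(8) = mex{1,0} = 2
G(9) = mex{2,1,0} = 3
G(10) = mex{3,0,1} = 2
G(11) = mex{2,1,0} = 3
G(12) = mex{3,0,1} = 2
G(13) = mex{2,1,0} = 3
G(14) = mex{3,0,1} = 2
G(15) = mex{2,1,0} = 3
G(16) = mex{3,2,1} = 0
G(17) = mex{0,3,2} = 1
G(18) = mex{1,2,3} = 0
G(19) = mex{0,3,2} = 1
G(20) = mex{1,2,3} = 0
G(21) = mex{0,3,2} = 1
G(22) = mex{1,2,3} = 0
G(23) = mex{0,3,2} = 1
G(24) = mex{1,0,3} = 2
G(25) = mex{2,1,0} = 3
G(26) = mex{3,0,1} = 2
G(27) = mex{2,1,0} = 3
G(28) = mex{3,0,1} = 2
G(29) = mex{2,1,0} = 3
G(30) = mex{3,0,1} = 2
G(31) = mex{2,1,0} = 3
G(32) = mex{3,2,1} = 0
G(33) = mex{0,3,2} = 1
G(n+16) = G(n) holds for n = 0,…,8 (a full window of length max(S) = 9), so the sequence is purely periodic with period 16.

16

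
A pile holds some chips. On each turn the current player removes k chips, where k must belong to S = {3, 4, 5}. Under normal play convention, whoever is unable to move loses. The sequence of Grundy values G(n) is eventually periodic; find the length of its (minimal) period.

8

n :  0  1  2  3  4  5  6  7  8  9 10 11 12 13 14 15 16 17
G :  0  0  0  1  1  1  2  2  0  0  0  1  1  1  2  2  0  0
G(n+8) = G(n) holds for n = 0,…,4 (a full window of length max(S) = 5), so the sequence is purely periodic with period 8.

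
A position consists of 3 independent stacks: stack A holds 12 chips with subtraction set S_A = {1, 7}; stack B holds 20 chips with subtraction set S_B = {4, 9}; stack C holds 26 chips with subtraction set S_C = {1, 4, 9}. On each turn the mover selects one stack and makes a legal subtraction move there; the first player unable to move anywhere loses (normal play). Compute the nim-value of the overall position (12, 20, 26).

Stack A, S = {1, 7}:
n :  0  1  2  3  4  5  6  7  8  9 10 11 12
G :  0  1  0  1  0  1  0  1  0  1  0  1  0
G_A(12) = 0.
Stack B, S = {4, 9}:
n :  0  1  2  3  4  5  6  7  8  9 10 11 12 13 14 15 16 17 18 19 20
G :  0  0  0  0  1  1  1  1  0  2  2  2  1  0  0  0  0  1  1  1  1
G_B(20) = 1.
Stack C, S = {1, 4, 9}:
n :  0  1  2  3  4  5  6  7  8  9 10 11 12 13 14 15 16 17 18 19 20 21 22 23 24 25 26
G :  0  1  0  1  2  0  1  0  1  2  0  1  0  1  2  0  1  0  1  2  0  1  0  1  2  0  1
G_C(26) = 1.
Combined Grundy value = 0 ⊕ 1 ⊕ 1 = 0.

0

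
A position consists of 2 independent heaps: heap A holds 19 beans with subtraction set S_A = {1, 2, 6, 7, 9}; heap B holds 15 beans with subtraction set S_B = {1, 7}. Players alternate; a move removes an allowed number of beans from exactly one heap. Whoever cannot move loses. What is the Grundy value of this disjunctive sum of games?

1

Heap A, S = {1, 2, 6, 7, 9}:
n :  0  1  2  3  4  5  6  7  8  9 10 11 12 13 14 15 16 17 18 19
G :  0  1  2  0  1  2  3  4  0  1  2  0  1  2  3  4  0  1  2  0
G_A(19) = 0.
Heap B, S = {1, 7}:
G(0) = 0
G(1) = mex{0} = 1
G(2) = mex{1} = 0
G(3) = mex{0} = 1
G(4) = mex{1} = 0
G(5) = mex{0} = 1
G(6) = mex{1} = 0
G(7) = mex{0,0} = 1
G(8) = mex{1,1} = 0
G(9) = mex{0,0} = 1
G(10) = mex{1,1} = 0
G(11) = mex{0,0} = 1
G(12) = mex{1,1} = 0
G(13) = mex{0,0} = 1
G(14) = mex{1,1} = 0
G(15) = mex{0,0} = 1
G_B(15) = 1.
Combined Grundy value = 0 ⊕ 1 = 1.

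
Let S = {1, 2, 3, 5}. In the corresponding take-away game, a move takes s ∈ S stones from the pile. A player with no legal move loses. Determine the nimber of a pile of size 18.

G(0) = 0
G(1) = mex{0} = 1
G(2) = mex{1,0} = 2
G(3) = mex{2,1,0} = 3
G(4) = mex{3,2,1} = 0
G(5) = mex{0,3,2,0} = 1
G(6) = mex{1,0,3,1} = 2
G(7) = mex{2,1,0,2} = 3
G(8) = mex{3,2,1,3} = 0
G(9) = mex{0,3,2,0} = 1
G(10) = mex{1,0,3,1} = 2
G(11) = mex{2,1,0,2} = 3
G(12) = mex{3,2,1,3} = 0
G(13) = mex{0,3,2,0} = 1
G(14) = mex{1,0,3,1} = 2
G(15) = mex{2,1,0,2} = 3
G(16) = mex{3,2,1,3} = 0
G(17) = mex{0,3,2,0} = 1
G(18) = mex{1,0,3,1} = 2

2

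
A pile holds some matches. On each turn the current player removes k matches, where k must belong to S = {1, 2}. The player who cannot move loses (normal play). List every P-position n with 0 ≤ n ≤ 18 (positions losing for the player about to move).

0, 3, 6, 9, 12, 15, 18

G(0) = 0
G(1) = mex{0} = 1
G(2) = mex{1,0} = 2
G(3) = mex{2,1} = 0
G(4) = mex{0,2} = 1
G(5) = mex{1,0} = 2
G(6) = mex{2,1} = 0
G(7) = mex{0,2} = 1
G(8) = mex{1,0} = 2
G(9) = mex{2,1} = 0
G(10) = mex{0,2} = 1
G(11) = mex{1,0} = 2
G(12) = mex{2,1} = 0
G(13) = mex{0,2} = 1
G(14) = mex{1,0} = 2
G(15) = mex{2,1} = 0
G(16) = mex{0,2} = 1
G(17) = mex{1,0} = 2
G(18) = mex{2,1} = 0
P-positions are exactly the n with G(n) = 0.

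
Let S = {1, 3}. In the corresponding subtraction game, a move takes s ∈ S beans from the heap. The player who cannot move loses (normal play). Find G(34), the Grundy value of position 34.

0

G(0) = 0
G(1) = mex{0} = 1
G(2) = mex{1} = 0
G(3) = mex{0,0} = 1
G(4) = mex{1,1} = 0
G(5) = mex{0,0} = 1
G(6) = mex{1,1} = 0
G(7) = mex{0,0} = 1
G(8) = mex{1,1} = 0
G(9) = mex{0,0} = 1
G(10) = mex{1,1} = 0
G(11) = mex{0,0} = 1
G(12) = mex{1,1} = 0
G(13) = mex{0,0} = 1
G(14) = mex{1,1} = 0
G(15) = mex{0,0} = 1
G(16) = mex{1,1} = 0
G(17) = mex{0,0} = 1
G(18) = mex{1,1} = 0
G(19) = mex{0,0} = 1
G(20) = mex{1,1} = 0
G(21) = mex{0,0} = 1
G(22) = mex{1,1} = 0
G(23) = mex{0,0} = 1
G(24) = mex{1,1} = 0
G(25) = mex{0,0} = 1
G(26) = mex{1,1} = 0
G(27) = mex{0,0} = 1
G(28) = mex{1,1} = 0
G(29) = mex{0,0} = 1
G(30) = mex{1,1} = 0
G(31) = mex{0,0} = 1
G(32) = mex{1,1} = 0
G(33) = mex{0,0} = 1
G(34) = mex{1,1} = 0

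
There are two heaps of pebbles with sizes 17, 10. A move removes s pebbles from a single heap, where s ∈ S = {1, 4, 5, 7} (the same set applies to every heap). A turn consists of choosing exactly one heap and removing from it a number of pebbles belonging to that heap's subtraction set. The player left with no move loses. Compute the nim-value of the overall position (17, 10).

1

All heaps use S = {1, 4, 5, 7}:
n :  0  1  2  3  4  5  6  7  8  9 10 11 12 13 14 15 16 17
G :  0  1  0  1  2  3  2  3  0  1  0  1  2  3  2  3  0  1
Heap A: G(17) = 1.
Heap B: G(10) = 0.
Combined Grundy value = 1 ⊕ 0 = 1.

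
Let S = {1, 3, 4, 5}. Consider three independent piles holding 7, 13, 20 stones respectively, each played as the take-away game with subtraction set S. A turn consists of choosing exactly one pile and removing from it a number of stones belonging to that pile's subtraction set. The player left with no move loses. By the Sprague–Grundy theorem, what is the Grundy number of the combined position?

2

All piles use S = {1, 3, 4, 5}:
n :  0  1  2  3  4  5  6  7  8  9 10 11 12 13 14 15 16 17 18 19 20
G :  0  1  0  1  2  3  2  3  0  1  0  1  2  3  2  3  0  1  0  1  2
Pile A: G(7) = 3.
Pile B: G(13) = 3.
Pile C: G(20) = 2.
Combined Grundy value = 3 ⊕ 3 ⊕ 2 = 2.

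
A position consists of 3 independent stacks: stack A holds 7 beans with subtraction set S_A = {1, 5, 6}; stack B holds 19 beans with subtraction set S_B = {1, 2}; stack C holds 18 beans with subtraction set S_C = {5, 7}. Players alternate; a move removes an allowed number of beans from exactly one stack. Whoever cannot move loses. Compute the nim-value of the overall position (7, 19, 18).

Stack A, S = {1, 5, 6}:
n : 0 1 2 3 4 5 6 7
G : 0 1 0 1 0 1 2 3
G_A(7) = 3.
Stack B, S = {1, 2}:
n :  0  1  2  3  4  5  6  7  8  9 10 11 12 13 14 15 16 17 18 19
G :  0  1  2  0  1  2  0  1  2  0  1  2  0  1  2  0  1  2  0  1
G_B(19) = 1.
Stack C, S = {5, 7}:
n :  0  1  2  3  4  5  6  7  8  9 10 11 12 13 14 15 16 17 18
G :  0  0  0  0  0  1  1  1  1  1  2  2  0  0  0  0  0  1  1
G_C(18) = 1.
Combined Grundy value = 3 ⊕ 1 ⊕ 1 = 3.

3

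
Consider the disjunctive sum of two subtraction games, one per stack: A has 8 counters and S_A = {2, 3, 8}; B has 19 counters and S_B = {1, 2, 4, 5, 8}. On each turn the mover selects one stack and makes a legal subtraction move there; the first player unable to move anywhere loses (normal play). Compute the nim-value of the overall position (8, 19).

0

Stack A, S = {2, 3, 8}:
n : 0 1 2 3 4 5 6 7 8
G : 0 0 1 1 2 0 0 1 1
G_A(8) = 1.
Stack B, S = {1, 2, 4, 5, 8}:
G(0) = 0
G(1) = mex{0} = 1
G(2) = mex{1,0} = 2
G(3) = mex{2,1} = 0
G(4) = mex{0,2,0} = 1
G(5) = mex{1,0,1,0} = 2
G(6) = mex{2,1,2,1} = 0
G(7) = mex{0,2,0,2} = 1
G(8) = mex{1,0,1,0,0} = 2
G(9) = mex{2,1,2,1,1} = 0
G(10) = mex{0,2,0,2,2} = 1
G(11) = mex{1,0,1,0,0} = 2
G(12) = mex{2,1,2,1,1} = 0
G(13) = mex{0,2,0,2,2} = 1
G(14) = mex{1,0,1,0,0} = 2
G(15) = mex{2,1,2,1,1} = 0
G(16) = mex{0,2,0,2,2} = 1
G(17) = mex{1,0,1,0,0} = 2
G(18) = mex{2,1,2,1,1} = 0
G(19) = mex{0,2,0,2,2} = 1
G_B(19) = 1.
Combined Grundy value = 1 ⊕ 1 = 0.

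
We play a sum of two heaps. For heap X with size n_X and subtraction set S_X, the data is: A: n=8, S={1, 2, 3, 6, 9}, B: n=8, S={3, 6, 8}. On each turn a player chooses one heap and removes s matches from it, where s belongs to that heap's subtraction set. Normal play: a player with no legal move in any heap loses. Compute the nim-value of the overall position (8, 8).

2

Heap A, S = {1, 2, 3, 6, 9}:
n : 0 1 2 3 4 5 6 7 8
G : 0 1 2 3 0 1 2 3 0
G_A(8) = 0.
Heap B, S = {3, 6, 8}:
G(0) = 0
G(1) = mex{} = 0
G(2) = mex{} = 0
G(3) = mex{0} = 1
G(4) = mex{0} = 1
G(5) = mex{0} = 1
G(6) = mex{1,0} = 2
G(7) = mex{1,0} = 2
G(8) = mex{1,0,0} = 2
G_B(8) = 2.
Combined Grundy value = 0 ⊕ 2 = 2.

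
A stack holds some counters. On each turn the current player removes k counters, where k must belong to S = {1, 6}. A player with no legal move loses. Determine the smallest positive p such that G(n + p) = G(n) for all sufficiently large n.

7

n :  0  1  2  3  4  5  6  7  8  9 10 11 12 13 14 15
G :  0  1  0  1  0  1  2  0  1  0  1  0  1  2  0  1
G(n+7) = G(n) holds for n = 0,…,5 (a full window of length max(S) = 6), so the sequence is purely periodic with period 7.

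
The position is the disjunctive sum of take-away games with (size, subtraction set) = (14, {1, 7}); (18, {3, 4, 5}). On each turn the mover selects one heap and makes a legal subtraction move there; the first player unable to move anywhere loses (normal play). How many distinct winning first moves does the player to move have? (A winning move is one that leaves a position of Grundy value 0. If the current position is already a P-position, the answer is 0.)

Heap A, S = {1, 7}:
G(0) = 0
G(1) = mex{0} = 1
G(2) = mex{1} = 0
G(3) = mex{0} = 1
G(4) = mex{1} = 0
G(5) = mex{0} = 1
G(6) = mex{1} = 0
G(7) = mex{0,0} = 1
G(8) = mex{1,1} = 0
G(9) = mex{0,0} = 1
G(10) = mex{1,1} = 0
G(11) = mex{0,0} = 1
G(12) = mex{1,1} = 0
G(13) = mex{0,0} = 1
G(14) = mex{1,1} = 0
G_A(14) = 0.
Heap B, S = {3, 4, 5}:
n :  0  1  2  3  4  5  6  7  8  9 10 11 12 13 14 15 16 17 18
G :  0  0  0  1  1  1  2  2  0  0  0  1  1  1  2  2  0  0  0
G_B(18) = 0.
Combined Grundy value = 0 ⊕ 0 = 0.
A winning move leaves total XOR = 0, i.e. changes one component's Grundy value g to g ⊕ X where X is the current total.
Heap A: target g' = 0⊕0 = 0, but every legal move changes the Grundy value (mex property), so 0 moves.
Heap B: target g' = 0⊕0 = 0, but every legal move changes the Grundy value (mex property), so 0 moves.

0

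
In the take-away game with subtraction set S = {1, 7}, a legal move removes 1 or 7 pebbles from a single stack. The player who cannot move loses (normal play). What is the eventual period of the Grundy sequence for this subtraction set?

G(0) = 0
G(1) = mex{0} = 1
G(2) = mex{1} = 0
G(3) = mex{0} = 1
G(4) = mex{1} = 0
G(5) = mex{0} = 1
G(6) = mex{1} = 0
G(7) = mex{0,0} = 1
G(8) = mex{1,1} = 0
G(9) = mex{0,0} = 1
G(10) = mex{1,1} = 0
G(11) = mex{0,0} = 1
G(12) = mex{1,1} = 0
G(13) = mex{0,0} = 1
G(14) = mex{1,1} = 0
G(n+2) = G(n) holds for n = 0,…,6 (a full window of length max(S) = 7), so the sequence is purely periodic with period 2.

2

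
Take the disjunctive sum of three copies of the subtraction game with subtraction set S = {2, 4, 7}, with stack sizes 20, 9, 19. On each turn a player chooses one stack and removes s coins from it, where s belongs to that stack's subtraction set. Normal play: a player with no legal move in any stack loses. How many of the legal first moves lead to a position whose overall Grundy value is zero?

4

All stacks use S = {2, 4, 7}:
n :  0  1  2  3  4  5  6  7  8  9 10 11 12 13 14 15 16 17 18 19 20
G :  0  0  1  1  2  2  0  3  1  0  2  1  0  2  1  0  2  1  0  2  1
Stack A: G(20) = 1.
Stack B: G(9) = 0.
Stack C: G(19) = 2.
Combined Grundy value = 1 ⊕ 0 ⊕ 2 = 3.
A winning move leaves total XOR = 0, i.e. changes one component's Grundy value g to g ⊕ X where X is the current total.
Stack A: need g' = 1⊕3 = 2. Options: 20−2→G=0, 20−4→G=2, 20−7→G=2. Hits: 2.
Stack B: need g' = 0⊕3 = 3. Options: 9−2→G=3, 9−4→G=2, 9−7→G=1. Hits: 1.
Stack C: need g' = 2⊕3 = 1. Options: 19−2→G=1, 19−4→G=0, 19−7→G=0. Hits: 1.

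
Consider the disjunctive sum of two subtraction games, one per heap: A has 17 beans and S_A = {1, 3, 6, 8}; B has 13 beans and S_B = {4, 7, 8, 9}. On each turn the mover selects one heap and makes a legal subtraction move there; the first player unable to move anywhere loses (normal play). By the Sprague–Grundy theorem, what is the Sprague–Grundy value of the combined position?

2

Heap A, S = {1, 3, 6, 8}:
G(0) = 0
G(1) = mex{0} = 1
G(2) = mex{1} = 0
G(3) = mex{0,0} = 1
G(4) = mex{1,1} = 0
G(5) = mex{0,0} = 1
G(6) = mex{1,1,0} = 2
G(7) = mex{2,0,1} = 3
G(8) = mex{3,1,0,0} = 2
G(9) = mex{2,2,1,1} = 0
G(10) = mex{0,3,0,0} = 1
G(11) = mex{1,2,1,1} = 0
G(12) = mex{0,0,2,0} = 1
G(13) = mex{1,1,3,1} = 0
G(14) = mex{0,0,2,2} = 1
G(15) = mex{1,1,0,3} = 2
G(16) = mex{2,0,1,2} = 3
G(17) = mex{3,1,0,0} = 2
G_A(17) = 2.
Heap B, S = {4, 7, 8, 9}:
G(0) = 0
G(1) = mex{} = 0
G(2) = mex{} = 0
G(3) = mex{} = 0
G(4) = mex{0} = 1
G(5) = mex{0} = 1
G(6) = mex{0} = 1
G(7) = mex{0,0} = 1
G(8) = mex{1,0,0} = 2
G(9) = mex{1,0,0,0} = 2
G(10) = mex{1,0,0,0} = 2
G(11) = mex{1,1,0,0} = 2
G(12) = mex{2,1,1,0} = 3
G(13) = mex{2,1,1,1} = 0
G_B(13) = 0.
Combined Grundy value = 2 ⊕ 0 = 2.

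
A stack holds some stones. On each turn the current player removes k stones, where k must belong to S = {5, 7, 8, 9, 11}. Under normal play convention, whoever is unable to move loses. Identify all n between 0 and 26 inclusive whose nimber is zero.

0, 1, 2, 3, 4, 16, 17, 18, 19, 20

n :  0  1  2  3  4  5  6  7  8  9 10 11 12 13 14 15 16 17 18 19 20 21 22 23 24 25 26
G :  0  0  0  0  0  1  1  1  1  1  2  2  2  2  2  3  0  0  0  0  0  1  1  1  1  1  2
P-positions are exactly the n with G(n) = 0.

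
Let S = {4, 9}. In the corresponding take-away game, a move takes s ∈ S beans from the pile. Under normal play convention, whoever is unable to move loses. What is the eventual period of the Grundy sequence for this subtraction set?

13

n :  0  1  2  3  4  5  6  7  8  9 10 11 12 13 14 15 16 17 18 19 20 21 22 23 24 25 26 27
G :  0  0  0  0  1  1  1  1  0  2  2  2  1  0  0  0  0  1  1  1  1  0  2  2  2  1  0  0
G(n+13) = G(n) holds for n = 0,…,8 (a full window of length max(S) = 9), so the sequence is purely periodic with period 13.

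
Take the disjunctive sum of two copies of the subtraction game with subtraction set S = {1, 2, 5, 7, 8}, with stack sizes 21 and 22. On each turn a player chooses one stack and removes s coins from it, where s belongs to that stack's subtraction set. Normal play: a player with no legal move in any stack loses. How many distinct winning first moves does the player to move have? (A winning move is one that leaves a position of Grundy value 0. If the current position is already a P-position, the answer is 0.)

5

All stacks use S = {1, 2, 5, 7, 8}:
G(0) = 0
G(1) = mex{0} = 1
G(2) = mex{1,0} = 2
G(3) = mex{2,1} = 0
G(4) = mex{0,2} = 1
G(5) = mex{1,0,0} = 2
G(6) = mex{2,1,1} = 0
G(7) = mex{0,2,2,0} = 1
G(8) = mex{1,0,0,1,0} = 2
G(9) = mex{2,1,1,2,1} = 0
G(10) = mex{0,2,2,0,2} = 1
G(11) = mex{1,0,0,1,0} = 2
G(12) = mex{2,1,1,2,1} = 0
G(13) = mex{0,2,2,0,2} = 1
G(14) = mex{1,0,0,1,0} = 2
G(15) = mex{2,1,1,2,1} = 0
G(16) = mex{0,2,2,0,2} = 1
G(17) = mex{1,0,0,1,0} = 2
G(18) = mex{2,1,1,2,1} = 0
G(19) = mex{0,2,2,0,2} = 1
G(20) = mex{1,0,0,1,0} = 2
G(21) = mex{2,1,1,2,1} = 0
G(22) = mex{0,2,2,0,2} = 1
Stack A: G(21) = 0.
Stack B: G(22) = 1.
Combined Grundy value = 0 ⊕ 1 = 1.
A winning move leaves total XOR = 0, i.e. changes one component's Grundy value g to g ⊕ X where X is the current total.
Stack A: need g' = 0⊕1 = 1. Options: 21−1→G=2, 21−2→G=1, 21−5→G=1, 21−7→G=2, 21−8→G=1. Hits: 3.
Stack B: need g' = 1⊕1 = 0. Options: 22−1→G=0, 22−2→G=2, 22−5→G=2, 22−7→G=0, 22−8→G=2. Hits: 2.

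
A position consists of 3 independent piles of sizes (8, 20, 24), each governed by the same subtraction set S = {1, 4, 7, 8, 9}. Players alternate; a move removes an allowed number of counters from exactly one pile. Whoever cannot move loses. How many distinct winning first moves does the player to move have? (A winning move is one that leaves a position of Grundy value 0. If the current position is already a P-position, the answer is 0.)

All piles use S = {1, 4, 7, 8, 9}:
G(0) = 0
G(1) = mex{0} = 1
G(2) = mex{1} = 0
G(3) = mex{0} = 1
G(4) = mex{1,0} = 2
G(5) = mex{2,1} = 0
G(6) = mex{0,0} = 1
G(7) = mex{1,1,0} = 2
G(8) = mex{2,2,1,0} = 3
G(9) = mex{3,0,0,1,0} = 2
G(10) = mex{2,1,1,0,1} = 3
G(11) = mex{3,2,2,1,0} = 4
G(12) = mex{4,3,0,2,1} = 5
G(13) = mex{5,2,1,0,2} = 3
G(14) = mex{3,3,2,1,0} = 4
G(15) = mex{4,4,3,2,1} = 0
G(16) = mex{0,5,2,3,2} = 1
G(17) = mex{1,3,3,2,3} = 0
G(18) = mex{0,4,4,3,2} = 1
G(19) = mex{1,0,5,4,3} = 2
G(20) = mex{2,1,3,5,4} = 0
G(21) = mex{0,0,4,3,5} = 1
G(22) = mex{1,1,0,4,3} = 2
G(23) = mex{2,2,1,0,4} = 3
G(24) = mex{3,0,0,1,0} = 2
Pile A: G(8) = 3.
Pile B: G(20) = 0.
Pile C: G(24) = 2.
Combined Grundy value = 3 ⊕ 0 ⊕ 2 = 1.
A winning move leaves total XOR = 0, i.e. changes one component's Grundy value g to g ⊕ X where X is the current total.
Pile A: need g' = 3⊕1 = 2. Options: 8−1→G=2, 8−4→G=2, 8−7→G=1, 8−8→G=0. Hits: 2.
Pile B: need g' = 0⊕1 = 1. Options: 20−1→G=2, 20−4→G=1, 20−7→G=3, 20−8→G=5, 20−9→G=4. Hits: 1.
Pile C: need g' = 2⊕1 = 3. Options: 24−1→G=3, 24−4→G=0, 24−7→G=0, 24−8→G=1, 24−9→G=0. Hits: 1.

4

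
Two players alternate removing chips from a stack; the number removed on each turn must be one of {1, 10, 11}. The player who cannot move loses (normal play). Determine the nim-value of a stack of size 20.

n :  0  1  2  3  4  5  6  7  8  9 10 11 12 13 14 15 16 17 18 19 20
G :  0  1  0  1  0  1  0  1  0  1  2  3  2  3  2  3  2  3  2  3  0

0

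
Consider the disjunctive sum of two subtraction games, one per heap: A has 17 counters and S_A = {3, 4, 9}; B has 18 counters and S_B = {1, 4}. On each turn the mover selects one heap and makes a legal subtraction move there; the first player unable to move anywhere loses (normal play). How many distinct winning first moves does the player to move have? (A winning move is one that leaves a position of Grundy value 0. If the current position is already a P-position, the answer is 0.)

0

Heap A, S = {3, 4, 9}:
n :  0  1  2  3  4  5  6  7  8  9 10 11 12 13 14 15 16 17
G :  0  0  0  1  1  1  2  0  0  3  1  1  2  0  0  0  1  1
G_A(17) = 1.
Heap B, S = {1, 4}:
G(0) = 0
G(1) = mex{0} = 1
G(2) = mex{1} = 0
G(3) = mex{0} = 1
G(4) = mex{1,0} = 2
G(5) = mex{2,1} = 0
G(6) = mex{0,0} = 1
G(7) = mex{1,1} = 0
G(8) = mex{0,2} = 1
G(9) = mex{1,0} = 2
G(10) = mex{2,1} = 0
G(11) = mex{0,0} = 1
G(12) = mex{1,1} = 0
G(13) = mex{0,2} = 1
G(14) = mex{1,0} = 2
G(15) = mex{2,1} = 0
G(16) = mex{0,0} = 1
G(17) = mex{1,1} = 0
G(18) = mex{0,2} = 1
G_B(18) = 1.
Combined Grundy value = 1 ⊕ 1 = 0.
A winning move leaves total XOR = 0, i.e. changes one component's Grundy value g to g ⊕ X where X is the current total.
Heap A: target g' = 1⊕0 = 1, but every legal move changes the Grundy value (mex property), so 0 moves.
Heap B: target g' = 1⊕0 = 1, but every legal move changes the Grundy value (mex property), so 0 moves.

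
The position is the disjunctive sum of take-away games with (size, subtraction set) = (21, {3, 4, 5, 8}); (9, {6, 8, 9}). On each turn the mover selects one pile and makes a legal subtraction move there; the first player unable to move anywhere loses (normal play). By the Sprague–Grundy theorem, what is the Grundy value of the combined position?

2

Pile A, S = {3, 4, 5, 8}:
n :  0  1  2  3  4  5  6  7  8  9 10 11 12 13 14 15 16 17 18 19 20 21
G :  0  0  0  1  1  1  2  2  2  3  3  0  0  0  1  1  1  2  2  2  3  3
G_A(21) = 3.
Pile B, S = {6, 8, 9}:
G(0) = 0
G(1) = mex{} = 0
G(2) = mex{} = 0
G(3) = mex{} = 0
G(4) = mex{} = 0
G(5) = mex{} = 0
G(6) = mex{0} = 1
G(7) = mex{0} = 1
G(8) = mex{0,0} = 1
G(9) = mex{0,0,0} = 1
G_B(9) = 1.
Combined Grundy value = 3 ⊕ 1 = 2.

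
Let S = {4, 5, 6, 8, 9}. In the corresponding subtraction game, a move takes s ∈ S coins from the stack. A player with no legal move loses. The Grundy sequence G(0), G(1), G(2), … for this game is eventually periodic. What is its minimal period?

13

G(0) = 0
G(1) = mex{} = 0
G(2) = mex{} = 0
G(3) = mex{} = 0
G(4) = mex{0} = 1
G(5) = mex{0,0} = 1
G(6) = mex{0,0,0} = 1
G(7) = mex{0,0,0} = 1
G(8) = mex{1,0,0,0} = 2
G(9) = mex{1,1,0,0,0} = 2
G(10) = mex{1,1,1,0,0} = 2
G(11) = mex{1,1,1,0,0} = 2
G(12) = mex{2,1,1,1,0} = 3
G(13) = mex{2,2,1,1,1} = 0
G(14) = mex{2,2,2,1,1} = 0
G(15) = mex{2,2,2,1,1} = 0
G(16) = mex{3,2,2,2,1} = 0
G(17) = mex{0,3,2,2,2} = 1
G(18) = mex{0,0,3,2,2} = 1
G(19) = mex{0,0,0,2,2} = 1
G(20) = mex{0,0,0,3,2} = 1
G(21) = mex{1,0,0,0,3} = 2
G(22) = mex{1,1,0,0,0} = 2
G(23) = mex{1,1,1,0,0} = 2
G(24) = mex{1,1,1,0,0} = 2
G(25) = mex{2,1,1,1,0} = 3
G(26) = mex{2,2,1,1,1} = 0
G(27) = mex{2,2,2,1,1} = 0
G(n+13) = G(n) holds for n = 0,…,8 (a full window of length max(S) = 9), so the sequence is purely periodic with period 13.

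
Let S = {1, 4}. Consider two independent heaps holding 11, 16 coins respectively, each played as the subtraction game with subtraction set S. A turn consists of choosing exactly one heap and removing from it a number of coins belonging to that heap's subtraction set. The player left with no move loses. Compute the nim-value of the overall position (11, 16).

All heaps use S = {1, 4}:
G(0) = 0
G(1) = mex{0} = 1
G(2) = mex{1} = 0
G(3) = mex{0} = 1
G(4) = mex{1,0} = 2
G(5) = mex{2,1} = 0
G(6) = mex{0,0} = 1
G(7) = mex{1,1} = 0
G(8) = mex{0,2} = 1
G(9) = mex{1,0} = 2
G(10) = mex{2,1} = 0
G(11) = mex{0,0} = 1
G(12) = mex{1,1} = 0
G(13) = mex{0,2} = 1
G(14) = mex{1,0} = 2
G(15) = mex{2,1} = 0
G(16) = mex{0,0} = 1
Heap A: G(11) = 1.
Heap B: G(16) = 1.
Combined Grundy value = 1 ⊕ 1 = 0.

0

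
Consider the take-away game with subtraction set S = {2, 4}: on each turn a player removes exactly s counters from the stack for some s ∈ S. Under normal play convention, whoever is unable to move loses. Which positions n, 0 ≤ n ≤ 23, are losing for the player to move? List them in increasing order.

n :  0  1  2  3  4  5  6  7  8  9 10 11 12 13 14 15 16 17 18 19 20 21 22 23
G :  0  0  1  1  2  2  0  0  1  1  2  2  0  0  1  1  2  2  0  0  1  1  2  2
P-positions are exactly the n with G(n) = 0.

0, 1, 6, 7, 12, 13, 18, 19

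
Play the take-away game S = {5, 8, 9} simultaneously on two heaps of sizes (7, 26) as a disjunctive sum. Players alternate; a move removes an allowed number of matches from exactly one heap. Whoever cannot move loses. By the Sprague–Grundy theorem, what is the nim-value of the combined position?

3

All heaps use S = {5, 8, 9}:
n :  0  1  2  3  4  5  6  7  8  9 10 11 12 13 14 15 16 17 18 19 20 21 22 23 24 25 26
G :  0  0  0  0  0  1  1  1  1  1  2  2  2  2  0  0  0  0  0  1  1  1  1  1  2  2  2
Heap A: G(7) = 1.
Heap B: G(26) = 2.
Combined Grundy value = 1 ⊕ 2 = 3.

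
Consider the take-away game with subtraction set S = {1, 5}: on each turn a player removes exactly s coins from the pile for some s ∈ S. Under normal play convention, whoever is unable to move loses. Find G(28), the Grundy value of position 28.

G(0) = 0
G(1) = mex{0} = 1
G(2) = mex{1} = 0
G(3) = mex{0} = 1
G(4) = mex{1} = 0
G(5) = mex{0,0} = 1
G(6) = mex{1,1} = 0
G(7) = mex{0,0} = 1
G(8) = mex{1,1} = 0
G(9) = mex{0,0} = 1
G(10) = mex{1,1} = 0
G(11) = mex{0,0} = 1
G(12) = mex{1,1} = 0
G(13) = mex{0,0} = 1
G(14) = mex{1,1} = 0
G(15) = mex{0,0} = 1
G(16) = mex{1,1} = 0
G(17) = mex{0,0} = 1
G(18) = mex{1,1} = 0
G(19) = mex{0,0} = 1
G(20) = mex{1,1} = 0
G(21) = mex{0,0} = 1
G(22) = mex{1,1} = 0
G(23) = mex{0,0} = 1
G(24) = mex{1,1} = 0
G(25) = mex{0,0} = 1
G(26) = mex{1,1} = 0
G(27) = mex{0,0} = 1
G(28) = mex{1,1} = 0

0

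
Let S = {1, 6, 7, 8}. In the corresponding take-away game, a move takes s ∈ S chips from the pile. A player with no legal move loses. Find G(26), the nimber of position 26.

0

G(0) = 0
G(1) = mex{0} = 1
G(2) = mex{1} = 0
G(3) = mex{0} = 1
G(4) = mex{1} = 0
G(5) = mex{0} = 1
G(6) = mex{1,0} = 2
G(7) = mex{2,1,0} = 3
G(8) = mex{3,0,1,0} = 2
G(9) = mex{2,1,0,1} = 3
G(10) = mex{3,0,1,0} = 2
G(11) = mex{2,1,0,1} = 3
G(12) = mex{3,2,1,0} = 4
G(13) = mex{4,3,2,1} = 0
G(14) = mex{0,2,3,2} = 1
G(15) = mex{1,3,2,3} = 0
G(16) = mex{0,2,3,2} = 1
G(17) = mex{1,3,2,3} = 0
G(18) = mex{0,4,3,2} = 1
G(19) = mex{1,0,4,3} = 2
G(20) = mex{2,1,0,4} = 3
G(21) = mex{3,0,1,0} = 2
G(22) = mex{2,1,0,1} = 3
G(23) = mex{3,0,1,0} = 2
G(24) = mex{2,1,0,1} = 3
G(25) = mex{3,2,1,0} = 4
G(26) = mex{4,3,2,1} = 0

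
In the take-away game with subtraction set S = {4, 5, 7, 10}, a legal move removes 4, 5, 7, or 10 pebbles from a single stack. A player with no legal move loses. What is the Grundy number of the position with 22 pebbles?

2

G(0) = 0
G(1) = mex{} = 0
G(2) = mex{} = 0
G(3) = mex{} = 0
G(4) = mex{0} = 1
G(5) = mex{0,0} = 1
G(6) = mex{0,0} = 1
G(7) = mex{0,0,0} = 1
G(8) = mex{1,0,0} = 2
G(9) = mex{1,1,0} = 2
G(10) = mex{1,1,0,0} = 2
G(11) = mex{1,1,1,0} = 2
G(12) = mex{2,1,1,0} = 3
G(13) = mex{2,2,1,0} = 3
G(14) = mex{2,2,1,1} = 0
G(15) = mex{2,2,2,1} = 0
G(16) = mex{3,2,2,1} = 0
G(17) = mex{3,3,2,1} = 0
G(18) = mex{0,3,2,2} = 1
G(19) = mex{0,0,3,2} = 1
G(20) = mex{0,0,3,2} = 1
G(21) = mex{0,0,0,2} = 1
G(22) = mex{1,0,0,3} = 2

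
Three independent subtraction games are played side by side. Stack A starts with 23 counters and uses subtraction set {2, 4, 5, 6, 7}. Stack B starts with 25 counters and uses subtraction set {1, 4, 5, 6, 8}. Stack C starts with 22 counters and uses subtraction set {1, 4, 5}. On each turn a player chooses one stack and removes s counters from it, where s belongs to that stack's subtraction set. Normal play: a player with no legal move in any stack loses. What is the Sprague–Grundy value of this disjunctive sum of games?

3

Stack A, S = {2, 4, 5, 6, 7}:
n :  0  1  2  3  4  5  6  7  8  9 10 11 12 13 14 15 16 17 18 19 20 21 22 23
G :  0  0  1  1  2  2  3  3  4  0  0  1  1  2  2  3  3  4  0  0  1  1  2  2
G_A(23) = 2.
Stack B, S = {1, 4, 5, 6, 8}:
n :  0  1  2  3  4  5  6  7  8  9 10 11 12 13 14 15 16 17 18 19 20 21 22 23 24 25
G :  0  1  0  1  2  3  2  3  4  0  1  0  1  2  3  2  3  4  0  1  0  1  2  3  2  3
G_B(25) = 3.
Stack C, S = {1, 4, 5}:
n :  0  1  2  3  4  5  6  7  8  9 10 11 12 13 14 15 16 17 18 19 20 21 22
G :  0  1  0  1  2  3  2  3  0  1  0  1  2  3  2  3  0  1  0  1  2  3  2
G_C(22) = 2.
Combined Grundy value = 2 ⊕ 3 ⊕ 2 = 3.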